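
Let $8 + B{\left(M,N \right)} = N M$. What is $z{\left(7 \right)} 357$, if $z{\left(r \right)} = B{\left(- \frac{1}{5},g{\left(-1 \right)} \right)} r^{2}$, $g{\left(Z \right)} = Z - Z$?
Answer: $-139944$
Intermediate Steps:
$g{\left(Z \right)} = 0$
$B{\left(M,N \right)} = -8 + M N$ ($B{\left(M,N \right)} = -8 + N M = -8 + M N$)
$z{\left(r \right)} = - 8 r^{2}$ ($z{\left(r \right)} = \left(-8 + - \frac{1}{5} \cdot 0\right) r^{2} = \left(-8 + \left(-1\right) \frac{1}{5} \cdot 0\right) r^{2} = \left(-8 - 0\right) r^{2} = \left(-8 + 0\right) r^{2} = - 8 r^{2}$)
$z{\left(7 \right)} 357 = - 8 \cdot 7^{2} \cdot 357 = \left(-8\right) 49 \cdot 357 = \left(-392\right) 357 = -139944$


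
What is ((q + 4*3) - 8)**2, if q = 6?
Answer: 100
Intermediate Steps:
((q + 4*3) - 8)**2 = ((6 + 4*3) - 8)**2 = ((6 + 12) - 8)**2 = (18 - 8)**2 = 10**2 = 100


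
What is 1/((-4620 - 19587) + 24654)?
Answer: 1/447 ≈ 0.0022371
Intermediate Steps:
1/((-4620 - 19587) + 24654) = 1/(-24207 + 24654) = 1/447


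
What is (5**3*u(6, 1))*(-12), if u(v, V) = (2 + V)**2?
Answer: -13500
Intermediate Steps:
(5**3*u(6, 1))*(-12) = (5**3*(2 + 1)**2)*(-12) = (125*3**2)*(-12) = (125*9)*(-12) = 1125*(-12) = -13500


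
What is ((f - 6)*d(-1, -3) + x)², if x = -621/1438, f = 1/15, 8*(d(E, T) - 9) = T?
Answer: 2202888229369/827137600 ≈ 2663.3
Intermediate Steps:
d(E, T) = 9 + T/8
f = 1/15 ≈ 0.066667
x = -621/1438 (x = -621*1/1438 = -621/1438 ≈ -0.43185)
((f - 6)*d(-1, -3) + x)² = ((1/15 - 6)*(9 + (⅛)*(-3)) - 621/1438)² = (-89*(9 - 3/8)/15 - 621/1438)² = (-89/15*69/8 - 621/1438)² = (-2047/40 - 621/1438)² = (-1484213/28760)² = 2202888229369/827137600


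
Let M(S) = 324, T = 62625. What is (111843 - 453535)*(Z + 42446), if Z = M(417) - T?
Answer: 6784294660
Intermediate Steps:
Z = -62301 (Z = 324 - 1*62625 = 324 - 62625 = -62301)
(111843 - 453535)*(Z + 42446) = (111843 - 453535)*(-62301 + 42446) = -341692*(-19855) = 6784294660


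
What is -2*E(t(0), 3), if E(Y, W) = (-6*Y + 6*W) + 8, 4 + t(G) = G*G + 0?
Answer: -100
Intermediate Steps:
t(G) = -4 + G² (t(G) = -4 + (G*G + 0) = -4 + (G² + 0) = -4 + G²)
E(Y, W) = 8 - 6*Y + 6*W
-2*E(t(0), 3) = -2*(8 - 6*(-4 + 0²) + 6*3) = -2*(8 - 6*(-4 + 0) + 18) = -2*(8 - 6*(-4) + 18) = -2*(8 + 24 + 18) = -2*50 = -100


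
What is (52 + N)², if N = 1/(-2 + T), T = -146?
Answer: 59213025/21904 ≈ 2703.3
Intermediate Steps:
N = -1/148 (N = 1/(-2 - 146) = 1/(-148) = -1/148 ≈ -0.0067568)
(52 + N)² = (52 - 1/148)² = (7695/148)² = 59213025/21904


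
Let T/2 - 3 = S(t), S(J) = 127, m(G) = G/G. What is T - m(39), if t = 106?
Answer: 259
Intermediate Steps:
m(G) = 1
T = 260 (T = 6 + 2*127 = 6 + 254 = 260)
T - m(39) = 260 - 1*1 = 260 - 1 = 259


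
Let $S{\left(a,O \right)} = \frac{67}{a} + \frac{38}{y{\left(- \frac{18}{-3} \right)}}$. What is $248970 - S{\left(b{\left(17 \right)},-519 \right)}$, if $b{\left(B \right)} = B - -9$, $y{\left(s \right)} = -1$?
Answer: $\frac{6474141}{26} \approx 2.4901 \cdot 10^{5}$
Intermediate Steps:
$b{\left(B \right)} = 9 + B$ ($b{\left(B \right)} = B + 9 = 9 + B$)
$S{\left(a,O \right)} = -38 + \frac{67}{a}$ ($S{\left(a,O \right)} = \frac{67}{a} + \frac{38}{-1} = \frac{67}{a} + 38 \left(-1\right) = \frac{67}{a} - 38 = -38 + \frac{67}{a}$)
$248970 - S{\left(b{\left(17 \right)},-519 \right)} = 248970 - \left(-38 + \frac{67}{9 + 17}\right) = 248970 - \left(-38 + \frac{67}{26}\right) = 248970 - - \frac{921}{26} = 248970 + \frac{921}{26} = \frac{6474141}{26}$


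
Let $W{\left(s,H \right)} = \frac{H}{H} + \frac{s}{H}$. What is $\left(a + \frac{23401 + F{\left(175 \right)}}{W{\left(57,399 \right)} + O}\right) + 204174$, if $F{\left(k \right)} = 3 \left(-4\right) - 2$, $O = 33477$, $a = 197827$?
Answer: $\frac{94207892056}{234347} \approx 4.02 \cdot 10^{5}$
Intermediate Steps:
$W{\left(s,H \right)} = 1 + \frac{s}{H}$
$F{\left(k \right)} = -14$ ($F{\left(k \right)} = -12 - 2 = -14$)
$\left(a + \frac{23401 + F{\left(175 \right)}}{W{\left(57,399 \right)} + O}\right) + 204174 = \left(197827 + \frac{23401 - 14}{\frac{399 + 57}{399} + 33477}\right) + 204174 = \left(197827 + \frac{23387}{\frac{1}{399} \cdot 456 + 33477}\right) + 204174 = \left(197827 + \frac{23387}{\frac{8}{7} + 33477}\right) + 204174 = \left(197827 + \frac{23387}{\frac{234347}{7}}\right) + 204174 = \left(197827 + 23387 \cdot \frac{7}{234347}\right) + 204174 = \left(197827 + \frac{163709}{234347}\right) + 204174 = \frac{46360327678}{234347} + 204174 = \frac{94207892056}{234347}$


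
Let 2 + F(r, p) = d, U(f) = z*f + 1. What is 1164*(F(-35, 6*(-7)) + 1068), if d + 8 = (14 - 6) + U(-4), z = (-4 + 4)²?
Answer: 1241988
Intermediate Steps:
z = 0 (z = 0² = 0)
U(f) = 1 (U(f) = 0*f + 1 = 0 + 1 = 1)
d = 1 (d = -8 + ((14 - 6) + 1) = -8 + (8 + 1) = -8 + 9 = 1)
F(r, p) = -1 (F(r, p) = -2 + 1 = -1)
1164*(F(-35, 6*(-7)) + 1068) = 1164*(-1 + 1068) = 1164*1067 = 1241988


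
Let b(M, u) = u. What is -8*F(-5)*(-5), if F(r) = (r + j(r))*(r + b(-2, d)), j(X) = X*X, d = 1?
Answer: -3200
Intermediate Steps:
j(X) = X²
F(r) = (1 + r)*(r + r²) (F(r) = (r + r²)*(r + 1) = (r + r²)*(1 + r) = (1 + r)*(r + r²))
-8*F(-5)*(-5) = -(-40)*(1 + (-5)² + 2*(-5))*(-5) = -(-40)*(1 + 25 - 10)*(-5) = -(-40)*16*(-5) = -8*(-80)*(-5) = 640*(-5) = -3200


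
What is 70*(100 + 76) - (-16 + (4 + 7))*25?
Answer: 12445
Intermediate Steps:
70*(100 + 76) - (-16 + (4 + 7))*25 = 70*176 - (-16 + 11)*25 = 12320 - (-5)*25 = 12320 - 1*(-125) = 12320 + 125 = 12445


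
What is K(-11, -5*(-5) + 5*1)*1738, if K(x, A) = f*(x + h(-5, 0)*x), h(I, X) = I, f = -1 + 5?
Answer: 305888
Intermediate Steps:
f = 4
K(x, A) = -16*x (K(x, A) = 4*(x - 5*x) = 4*(-4*x) = -16*x)
K(-11, -5*(-5) + 5*1)*1738 = -16*(-11)*1738 = 176*1738 = 305888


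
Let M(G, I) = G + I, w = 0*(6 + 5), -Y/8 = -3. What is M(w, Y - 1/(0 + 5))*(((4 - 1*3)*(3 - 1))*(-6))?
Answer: -1428/5 ≈ -285.60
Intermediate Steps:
Y = 24 (Y = -8*(-3) = 24)
w = 0 (w = 0*11 = 0)
M(w, Y - 1/(0 + 5))*(((4 - 1*3)*(3 - 1))*(-6)) = (0 + (24 - 1/(0 + 5)))*(((4 - 1*3)*(3 - 1))*(-6)) = (0 + (24 - 1/5))*(((4 - 3)*2)*(-6)) = (0 + (24 - 1*⅕))*((1*2)*(-6)) = (0 + (24 - ⅕))*(2*(-6)) = (0 + 119/5)*(-12) = (119/5)*(-12) = -1428/5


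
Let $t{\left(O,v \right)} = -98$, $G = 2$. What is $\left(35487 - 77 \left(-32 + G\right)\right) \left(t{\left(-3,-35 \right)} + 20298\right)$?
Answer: $763499400$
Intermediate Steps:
$\left(35487 - 77 \left(-32 + G\right)\right) \left(t{\left(-3,-35 \right)} + 20298\right) = \left(35487 - 77 \left(-32 + 2\right)\right) \left(-98 + 20298\right) = \left(35487 - -2310\right) 20200 = \left(35487 + 2310\right) 20200 = 37797 \cdot 20200 = 763499400$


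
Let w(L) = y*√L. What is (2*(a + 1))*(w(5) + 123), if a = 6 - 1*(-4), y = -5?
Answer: 2706 - 110*√5 ≈ 2460.0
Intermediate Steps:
a = 10 (a = 6 + 4 = 10)
w(L) = -5*√L
(2*(a + 1))*(w(5) + 123) = (2*(10 + 1))*(-5*√5 + 123) = (2*11)*(123 - 5*√5) = 22*(123 - 5*√5) = 2706 - 110*√5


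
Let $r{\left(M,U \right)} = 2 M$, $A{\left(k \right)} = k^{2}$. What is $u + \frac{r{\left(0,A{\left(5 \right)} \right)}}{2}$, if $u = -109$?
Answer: $-109$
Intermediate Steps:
$u + \frac{r{\left(0,A{\left(5 \right)} \right)}}{2} = -109 + \frac{2 \cdot 0}{2} = -109 + 0 \cdot \frac{1}{2} = -109 + 0 = -109$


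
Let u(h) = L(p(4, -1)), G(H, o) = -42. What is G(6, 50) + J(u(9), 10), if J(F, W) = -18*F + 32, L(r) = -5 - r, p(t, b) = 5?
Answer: 170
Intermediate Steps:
u(h) = -10 (u(h) = -5 - 1*5 = -5 - 5 = -10)
J(F, W) = 32 - 18*F
G(6, 50) + J(u(9), 10) = -42 + (32 - 18*(-10)) = -42 + (32 + 180) = -42 + 212 = 170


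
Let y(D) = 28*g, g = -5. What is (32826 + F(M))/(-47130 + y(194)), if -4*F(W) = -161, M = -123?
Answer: -26293/37816 ≈ -0.69529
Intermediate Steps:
y(D) = -140 (y(D) = 28*(-5) = -140)
F(W) = 161/4 (F(W) = -¼*(-161) = 161/4)
(32826 + F(M))/(-47130 + y(194)) = (32826 + 161/4)/(-47130 - 140) = (131465/4)/(-47270) = (131465/4)*(-1/47270) = -26293/37816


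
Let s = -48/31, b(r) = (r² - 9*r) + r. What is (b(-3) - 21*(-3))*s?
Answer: -4608/31 ≈ -148.65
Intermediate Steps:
b(r) = r² - 8*r
s = -48/31 (s = -48*1/31 = -48/31 ≈ -1.5484)
(b(-3) - 21*(-3))*s = (-3*(-8 - 3) - 21*(-3))*(-48/31) = (-3*(-11) + 63)*(-48/31) = (33 + 63)*(-48/31) = 96*(-48/31) = -4608/31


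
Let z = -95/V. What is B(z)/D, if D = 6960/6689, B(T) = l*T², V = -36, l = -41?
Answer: -495019445/1804032 ≈ -274.40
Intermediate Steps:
z = 95/36 (z = -95/(-36) = -95*(-1/36) = 95/36 ≈ 2.6389)
B(T) = -41*T²
D = 6960/6689 (D = 6960*(1/6689) = 6960/6689 ≈ 1.0405)
B(z)/D = (-41*(95/36)²)/(6960/6689) = -41*9025/1296*(6689/6960) = -370025/1296*6689/6960 = -495019445/1804032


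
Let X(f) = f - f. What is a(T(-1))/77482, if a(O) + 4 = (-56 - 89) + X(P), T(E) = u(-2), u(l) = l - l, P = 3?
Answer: -149/77482 ≈ -0.0019230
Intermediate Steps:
u(l) = 0
T(E) = 0
X(f) = 0
a(O) = -149 (a(O) = -4 + ((-56 - 89) + 0) = -4 + (-145 + 0) = -4 - 145 = -149)
a(T(-1))/77482 = -149/77482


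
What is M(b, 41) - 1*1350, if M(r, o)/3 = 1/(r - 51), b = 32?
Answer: -25653/19 ≈ -1350.2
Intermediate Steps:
M(r, o) = 3/(-51 + r) (M(r, o) = 3/(r - 51) = 3/(-51 + r))
M(b, 41) - 1*1350 = 3/(-51 + 32) - 1*1350 = 3/(-19) - 1350 = 3*(-1/19) - 1350 = -3/19 - 1350 = -25653/19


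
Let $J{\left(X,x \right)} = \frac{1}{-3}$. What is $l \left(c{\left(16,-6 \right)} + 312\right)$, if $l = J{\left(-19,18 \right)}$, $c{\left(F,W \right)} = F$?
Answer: $- \frac{328}{3} \approx -109.33$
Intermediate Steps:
$J{\left(X,x \right)} = - \frac{1}{3}$
$l = - \frac{1}{3} \approx -0.33333$
$l \left(c{\left(16,-6 \right)} + 312\right) = - \frac{16 + 312}{3} = \left(- \frac{1}{3}\right) 328 = - \frac{328}{3}$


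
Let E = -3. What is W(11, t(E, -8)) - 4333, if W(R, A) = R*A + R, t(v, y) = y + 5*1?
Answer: -4355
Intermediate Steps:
t(v, y) = 5 + y (t(v, y) = y + 5 = 5 + y)
W(R, A) = R + A*R (W(R, A) = A*R + R = R + A*R)
W(11, t(E, -8)) - 4333 = 11*(1 + (5 - 8)) - 4333 = 11*(1 - 3) - 4333 = 11*(-2) - 4333 = -22 - 4333 = -4355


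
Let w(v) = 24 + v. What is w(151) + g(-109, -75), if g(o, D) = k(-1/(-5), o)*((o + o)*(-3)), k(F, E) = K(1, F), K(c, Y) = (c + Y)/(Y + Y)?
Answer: 2137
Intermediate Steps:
K(c, Y) = (Y + c)/(2*Y) (K(c, Y) = (Y + c)/((2*Y)) = (Y + c)*(1/(2*Y)) = (Y + c)/(2*Y))
k(F, E) = (1 + F)/(2*F) (k(F, E) = (F + 1)/(2*F) = (1 + F)/(2*F))
g(o, D) = -18*o (g(o, D) = ((1 - 1/(-5))/(2*((-1/(-5)))))*((o + o)*(-3)) = ((1 - 1*(-⅕))/(2*((-1*(-⅕)))))*((2*o)*(-3)) = ((1 + ⅕)/(2*(⅕)))*(-6*o) = ((½)*5*(6/5))*(-6*o) = 3*(-6*o) = -18*o)
w(151) + g(-109, -75) = (24 + 151) - 18*(-109) = 175 + 1962 = 2137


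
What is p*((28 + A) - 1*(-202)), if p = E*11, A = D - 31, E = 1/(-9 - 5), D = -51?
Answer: -814/7 ≈ -116.29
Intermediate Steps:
E = -1/14 (E = 1/(-14) = -1/14 ≈ -0.071429)
A = -82 (A = -51 - 31 = -82)
p = -11/14 (p = -1/14*11 = -11/14 ≈ -0.78571)
p*((28 + A) - 1*(-202)) = -11*((28 - 82) - 1*(-202))/14 = -11*(-54 + 202)/14 = -11/14*148 = -814/7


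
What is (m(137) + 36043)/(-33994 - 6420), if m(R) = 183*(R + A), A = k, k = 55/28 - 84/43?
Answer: -73583635/48658456 ≈ -1.5122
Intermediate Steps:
k = 13/1204 (k = 55*(1/28) - 84*1/43 = 55/28 - 84/43 = 13/1204 ≈ 0.010797)
A = 13/1204 ≈ 0.010797
m(R) = 2379/1204 + 183*R (m(R) = 183*(R + 13/1204) = 183*(13/1204 + R) = 2379/1204 + 183*R)
(m(137) + 36043)/(-33994 - 6420) = ((2379/1204 + 183*137) + 36043)/(-33994 - 6420) = ((2379/1204 + 25071) + 36043)/(-40414) = (30187863/1204 + 36043)*(-1/40414) = (73583635/1204)*(-1/40414) = -73583635/48658456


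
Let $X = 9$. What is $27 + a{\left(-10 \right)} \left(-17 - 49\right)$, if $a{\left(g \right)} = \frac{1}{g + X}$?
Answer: $93$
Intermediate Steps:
$a{\left(g \right)} = \frac{1}{9 + g}$ ($a{\left(g \right)} = \frac{1}{g + 9} = \frac{1}{9 + g}$)
$27 + a{\left(-10 \right)} \left(-17 - 49\right) = 27 + \frac{-17 - 49}{9 - 10} = 27 + \frac{-17 - 49}{-1} = 27 - -66 = 27 + 66 = 93$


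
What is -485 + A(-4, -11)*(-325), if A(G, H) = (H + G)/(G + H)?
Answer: -810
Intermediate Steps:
A(G, H) = 1 (A(G, H) = (G + H)/(G + H) = 1)
-485 + A(-4, -11)*(-325) = -485 + 1*(-325) = -485 - 325 = -810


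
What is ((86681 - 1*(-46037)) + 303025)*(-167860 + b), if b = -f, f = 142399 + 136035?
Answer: -194469486442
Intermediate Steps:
f = 278434
b = -278434 (b = -1*278434 = -278434)
((86681 - 1*(-46037)) + 303025)*(-167860 + b) = ((86681 - 1*(-46037)) + 303025)*(-167860 - 278434) = ((86681 + 46037) + 303025)*(-446294) = (132718 + 303025)*(-446294) = 435743*(-446294) = -194469486442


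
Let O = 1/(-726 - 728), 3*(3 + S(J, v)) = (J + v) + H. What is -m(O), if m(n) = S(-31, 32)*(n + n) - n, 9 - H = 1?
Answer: -1/1454 ≈ -0.00068776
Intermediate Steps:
H = 8 (H = 9 - 1*1 = 9 - 1 = 8)
S(J, v) = -1/3 + J/3 + v/3 (S(J, v) = -3 + ((J + v) + 8)/3 = -3 + (8 + J + v)/3 = -3 + (8/3 + J/3 + v/3) = -1/3 + J/3 + v/3)
O = -1/1454 (O = 1/(-1454) = -1/1454 ≈ -0.00068776)
m(n) = -n (m(n) = (-1/3 + (1/3)*(-31) + (1/3)*32)*(n + n) - n = (-1/3 - 31/3 + 32/3)*(2*n) - n = 0*(2*n) - n = 0 - n = -n)
-m(O) = -(-1)*(-1)/1454 = -1*1/1454 = -1/1454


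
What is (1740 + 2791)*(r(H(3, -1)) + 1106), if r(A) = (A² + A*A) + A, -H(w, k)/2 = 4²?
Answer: 14145782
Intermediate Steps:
H(w, k) = -32 (H(w, k) = -2*4² = -2*16 = -32)
r(A) = A + 2*A² (r(A) = (A² + A²) + A = 2*A² + A = A + 2*A²)
(1740 + 2791)*(r(H(3, -1)) + 1106) = (1740 + 2791)*(-32*(1 + 2*(-32)) + 1106) = 4531*(-32*(1 - 64) + 1106) = 4531*(-32*(-63) + 1106) = 4531*(2016 + 1106) = 4531*3122 = 14145782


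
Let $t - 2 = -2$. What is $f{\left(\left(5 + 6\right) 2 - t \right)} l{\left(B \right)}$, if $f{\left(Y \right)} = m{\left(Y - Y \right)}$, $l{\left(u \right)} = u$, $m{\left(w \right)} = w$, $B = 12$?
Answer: $0$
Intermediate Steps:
$t = 0$ ($t = 2 - 2 = 0$)
$f{\left(Y \right)} = 0$ ($f{\left(Y \right)} = Y - Y = 0$)
$f{\left(\left(5 + 6\right) 2 - t \right)} l{\left(B \right)} = 0 \cdot 12 = 0$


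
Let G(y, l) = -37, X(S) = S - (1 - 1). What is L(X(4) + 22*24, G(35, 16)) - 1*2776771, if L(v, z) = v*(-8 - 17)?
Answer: -2790071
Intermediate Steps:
X(S) = S (X(S) = S - 1*0 = S + 0 = S)
L(v, z) = -25*v (L(v, z) = v*(-25) = -25*v)
L(X(4) + 22*24, G(35, 16)) - 1*2776771 = -25*(4 + 22*24) - 1*2776771 = -25*(4 + 528) - 2776771 = -25*532 - 2776771 = -13300 - 2776771 = -2790071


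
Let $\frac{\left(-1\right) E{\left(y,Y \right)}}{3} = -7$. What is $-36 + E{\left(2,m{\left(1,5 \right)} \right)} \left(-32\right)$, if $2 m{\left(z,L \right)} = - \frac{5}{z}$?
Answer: $-708$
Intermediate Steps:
$m{\left(z,L \right)} = - \frac{5}{2 z}$ ($m{\left(z,L \right)} = \frac{\left(-5\right) \frac{1}{z}}{2} = - \frac{5}{2 z}$)
$E{\left(y,Y \right)} = 21$ ($E{\left(y,Y \right)} = \left(-3\right) \left(-7\right) = 21$)
$-36 + E{\left(2,m{\left(1,5 \right)} \right)} \left(-32\right) = -36 + 21 \left(-32\right) = -36 - 672 = -708$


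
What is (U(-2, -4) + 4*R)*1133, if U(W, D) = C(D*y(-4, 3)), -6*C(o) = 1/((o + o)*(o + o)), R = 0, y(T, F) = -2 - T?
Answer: -1133/1536 ≈ -0.73763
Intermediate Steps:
C(o) = -1/(24*o²) (C(o) = -1/(6*((o + o)*(o + o))) = -1/(6*((2*o)*(2*o))) = -1/(6*(4*o²)) = -1/(4*o²)/6 = -1/(24*o²))
U(W, D) = -1/(96*D²) (U(W, D) = -1/(D²*(-2 - 1*(-4))²)/24 = -1/(D²*(-2 + 4)²)/24 = -1/(4*D²)/24 = -1/(96*D²))
(U(-2, -4) + 4*R)*1133 = (-1/96/(-4)² + 4*0)*1133 = (-1/96*1/16 + 0)*1133 = (-1/1536 + 0)*1133 = -1/1536*1133 = -1133/1536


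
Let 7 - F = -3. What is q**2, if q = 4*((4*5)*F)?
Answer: 640000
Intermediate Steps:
F = 10 (F = 7 - 1*(-3) = 7 + 3 = 10)
q = 800 (q = 4*((4*5)*10) = 4*(20*10) = 4*200 = 800)
q**2 = 800**2 = 640000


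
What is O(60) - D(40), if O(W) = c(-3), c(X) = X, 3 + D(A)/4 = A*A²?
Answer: -255991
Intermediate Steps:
D(A) = -12 + 4*A³ (D(A) = -12 + 4*(A*A²) = -12 + 4*A³)
O(W) = -3
O(60) - D(40) = -3 - (-12 + 4*40³) = -3 - (-12 + 4*64000) = -3 - (-12 + 256000) = -3 - 1*255988 = -3 - 255988 = -255991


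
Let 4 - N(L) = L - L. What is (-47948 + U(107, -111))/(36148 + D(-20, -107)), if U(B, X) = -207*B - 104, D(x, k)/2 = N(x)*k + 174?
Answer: -70201/35640 ≈ -1.9697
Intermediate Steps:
N(L) = 4 (N(L) = 4 - (L - L) = 4 - 1*0 = 4 + 0 = 4)
D(x, k) = 348 + 8*k (D(x, k) = 2*(4*k + 174) = 2*(174 + 4*k) = 348 + 8*k)
U(B, X) = -104 - 207*B
(-47948 + U(107, -111))/(36148 + D(-20, -107)) = (-47948 + (-104 - 207*107))/(36148 + (348 + 8*(-107))) = (-47948 + (-104 - 22149))/(36148 + (348 - 856)) = (-47948 - 22253)/(36148 - 508) = -70201/35640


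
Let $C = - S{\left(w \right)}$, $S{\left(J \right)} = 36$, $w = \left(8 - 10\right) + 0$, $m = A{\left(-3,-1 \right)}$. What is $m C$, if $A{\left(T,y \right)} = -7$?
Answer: $252$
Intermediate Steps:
$m = -7$
$w = -2$ ($w = -2 + 0 = -2$)
$C = -36$ ($C = \left(-1\right) 36 = -36$)
$m C = \left(-7\right) \left(-36\right) = 252$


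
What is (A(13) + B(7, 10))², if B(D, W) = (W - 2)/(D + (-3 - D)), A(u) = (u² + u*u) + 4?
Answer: 1036324/9 ≈ 1.1515e+5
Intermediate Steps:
A(u) = 4 + 2*u² (A(u) = (u² + u²) + 4 = 2*u² + 4 = 4 + 2*u²)
B(D, W) = ⅔ - W/3 (B(D, W) = (-2 + W)/(-3) = (-2 + W)*(-⅓) = ⅔ - W/3)
(A(13) + B(7, 10))² = ((4 + 2*13²) + (⅔ - ⅓*10))² = ((4 + 2*169) + (⅔ - 10/3))² = ((4 + 338) - 8/3)² = (342 - 8/3)² = (1018/3)² = 1036324/9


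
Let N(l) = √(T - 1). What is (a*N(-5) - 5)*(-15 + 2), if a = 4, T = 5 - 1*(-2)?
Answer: 65 - 52*√6 ≈ -62.373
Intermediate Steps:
T = 7 (T = 5 + 2 = 7)
N(l) = √6 (N(l) = √(7 - 1) = √6)
(a*N(-5) - 5)*(-15 + 2) = (4*√6 - 5)*(-15 + 2) = (-5 + 4*√6)*(-13) = 65 - 52*√6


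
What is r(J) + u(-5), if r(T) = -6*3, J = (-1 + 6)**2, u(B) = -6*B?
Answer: 12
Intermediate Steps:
J = 25 (J = 5**2 = 25)
r(T) = -18
r(J) + u(-5) = -18 - 6*(-5) = -18 + 30 = 12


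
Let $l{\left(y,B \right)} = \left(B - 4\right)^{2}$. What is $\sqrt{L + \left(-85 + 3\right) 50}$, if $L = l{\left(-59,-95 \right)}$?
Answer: $\sqrt{5701} \approx 75.505$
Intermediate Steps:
$l{\left(y,B \right)} = \left(-4 + B\right)^{2}$
$L = 9801$ ($L = \left(-4 - 95\right)^{2} = \left(-99\right)^{2} = 9801$)
$\sqrt{L + \left(-85 + 3\right) 50} = \sqrt{9801 + \left(-85 + 3\right) 50} = \sqrt{9801 - 4100} = \sqrt{5701}$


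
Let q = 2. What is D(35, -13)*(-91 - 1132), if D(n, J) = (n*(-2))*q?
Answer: 171220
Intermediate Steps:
D(n, J) = -4*n (D(n, J) = (n*(-2))*2 = -2*n*2 = -4*n)
D(35, -13)*(-91 - 1132) = (-4*35)*(-91 - 1132) = -140*(-1223) = 171220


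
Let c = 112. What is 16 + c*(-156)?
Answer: -17456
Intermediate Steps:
16 + c*(-156) = 16 + 112*(-156) = 16 - 17472 = -17456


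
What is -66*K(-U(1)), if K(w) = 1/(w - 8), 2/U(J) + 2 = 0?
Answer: 66/7 ≈ 9.4286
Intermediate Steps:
U(J) = -1 (U(J) = 2/(-2 + 0) = 2/(-2) = 2*(-½) = -1)
K(w) = 1/(-8 + w)
-66*K(-U(1)) = -66/(-8 - 1*(-1)) = -66/(-8 + 1) = -66/(-7) = -66*(-⅐) = 66/7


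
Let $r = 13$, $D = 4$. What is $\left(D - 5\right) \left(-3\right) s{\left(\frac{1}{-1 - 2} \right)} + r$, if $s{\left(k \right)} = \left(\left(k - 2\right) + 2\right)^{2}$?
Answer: $\frac{40}{3} \approx 13.333$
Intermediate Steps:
$s{\left(k \right)} = k^{2}$ ($s{\left(k \right)} = \left(\left(-2 + k\right) + 2\right)^{2} = k^{2}$)
$\left(D - 5\right) \left(-3\right) s{\left(\frac{1}{-1 - 2} \right)} + r = \left(4 - 5\right) \left(-3\right) \left(\frac{1}{-1 - 2}\right)^{2} + 13 = \left(-1\right) \left(-3\right) \left(\frac{1}{-3}\right)^{2} + 13 = 3 \left(- \frac{1}{3}\right)^{2} + 13 = 3 \cdot \frac{1}{9} + 13 = \frac{1}{3} + 13 = \frac{40}{3}$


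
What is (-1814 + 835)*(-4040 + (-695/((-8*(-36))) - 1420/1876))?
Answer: 534650574425/135072 ≈ 3.9583e+6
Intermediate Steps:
(-1814 + 835)*(-4040 + (-695/((-8*(-36))) - 1420/1876)) = -979*(-4040 + (-695/288 - 1420*1/1876)) = -979*(-4040 + (-695*1/288 - 355/469)) = -979*(-4040 + (-695/288 - 355/469)) = -979*(-4040 - 428195/135072) = -979*(-546119075/135072) = 534650574425/135072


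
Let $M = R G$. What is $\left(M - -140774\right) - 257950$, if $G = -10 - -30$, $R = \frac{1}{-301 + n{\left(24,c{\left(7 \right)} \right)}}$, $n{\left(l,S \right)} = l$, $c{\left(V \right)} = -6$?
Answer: $- \frac{32457772}{277} \approx -1.1718 \cdot 10^{5}$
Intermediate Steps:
$R = - \frac{1}{277}$ ($R = \frac{1}{-301 + 24} = \frac{1}{-277} = - \frac{1}{277} \approx -0.0036101$)
$G = 20$ ($G = -10 + 30 = 20$)
$M = - \frac{20}{277}$ ($M = \left(- \frac{1}{277}\right) 20 = - \frac{20}{277} \approx -0.072202$)
$\left(M - -140774\right) - 257950 = \left(- \frac{20}{277} - -140774\right) - 257950 = \left(- \frac{20}{277} + 140774\right) - 257950 = \frac{38994378}{277} - 257950 = - \frac{32457772}{277}$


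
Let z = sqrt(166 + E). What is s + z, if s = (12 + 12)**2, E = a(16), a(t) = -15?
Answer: 576 + sqrt(151) ≈ 588.29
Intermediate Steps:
E = -15
s = 576 (s = 24**2 = 576)
z = sqrt(151) (z = sqrt(166 - 15) = sqrt(151) ≈ 12.288)
s + z = 576 + sqrt(151)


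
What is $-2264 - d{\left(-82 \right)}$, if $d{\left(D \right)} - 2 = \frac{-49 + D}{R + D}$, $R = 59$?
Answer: $- \frac{52249}{23} \approx -2271.7$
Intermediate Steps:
$d{\left(D \right)} = 2 + \frac{-49 + D}{59 + D}$
$-2264 - d{\left(-82 \right)} = -2264 - \frac{3 \left(23 - 82\right)}{59 - 82} = -2264 - 3 \frac{1}{-23} \left(-59\right) = -2264 - 3 \left(- \frac{1}{23}\right) \left(-59\right) = -2264 - \frac{177}{23} = - \frac{52249}{23}$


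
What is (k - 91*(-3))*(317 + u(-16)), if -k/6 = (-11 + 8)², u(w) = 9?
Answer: 71394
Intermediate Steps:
k = -54 (k = -6*(-11 + 8)² = -6*(-3)² = -6*9 = -54)
(k - 91*(-3))*(317 + u(-16)) = (-54 - 91*(-3))*(317 + 9) = (-54 + 273)*326 = 219*326 = 71394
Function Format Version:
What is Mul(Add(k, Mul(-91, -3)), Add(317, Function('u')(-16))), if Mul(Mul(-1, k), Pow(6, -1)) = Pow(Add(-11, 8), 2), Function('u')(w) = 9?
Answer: 71394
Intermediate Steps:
k = -54 (k = Mul(-6, Pow(Add(-11, 8), 2)) = Mul(-6, Pow(-3, 2)) = Mul(-6, 9) = -54)
Mul(Add(k, Mul(-91, -3)), Add(317, Function('u')(-16))) = Mul(Add(-54, Mul(-91, -3)), Add(317, 9)) = Mul(Add(-54, 273), 326) = Mul(219, 326) = 71394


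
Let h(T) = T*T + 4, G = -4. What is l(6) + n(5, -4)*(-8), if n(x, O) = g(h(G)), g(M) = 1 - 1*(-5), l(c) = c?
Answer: -42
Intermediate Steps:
h(T) = 4 + T**2 (h(T) = T**2 + 4 = 4 + T**2)
g(M) = 6 (g(M) = 1 + 5 = 6)
n(x, O) = 6
l(6) + n(5, -4)*(-8) = 6 + 6*(-8) = 6 - 48 = -42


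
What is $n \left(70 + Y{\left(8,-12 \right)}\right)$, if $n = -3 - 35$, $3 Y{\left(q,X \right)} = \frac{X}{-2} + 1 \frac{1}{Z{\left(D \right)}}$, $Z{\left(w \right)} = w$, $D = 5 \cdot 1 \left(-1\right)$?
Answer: $- \frac{41002}{15} \approx -2733.5$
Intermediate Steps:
$D = -5$ ($D = 5 \left(-1\right) = -5$)
$Y{\left(q,X \right)} = - \frac{1}{15} - \frac{X}{6}$ ($Y{\left(q,X \right)} = \frac{\frac{X}{-2} + 1 \frac{1}{-5}}{3} = \frac{X \left(- \frac{1}{2}\right) + 1 \left(- \frac{1}{5}\right)}{3} = \frac{- \frac{X}{2} - \frac{1}{5}}{3} = \frac{- \frac{1}{5} - \frac{X}{2}}{3} = - \frac{1}{15} - \frac{X}{6}$)
$n = -38$
$n \left(70 + Y{\left(8,-12 \right)}\right) = - 38 \left(70 - - \frac{29}{15}\right) = - 38 \left(70 + \left(- \frac{1}{15} + 2\right)\right) = - 38 \left(70 + \frac{29}{15}\right) = \left(-38\right) \frac{1079}{15} = - \frac{41002}{15}$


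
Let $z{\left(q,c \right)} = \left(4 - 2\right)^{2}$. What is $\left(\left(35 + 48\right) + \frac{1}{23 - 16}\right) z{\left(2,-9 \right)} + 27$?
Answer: $\frac{2517}{7} \approx 359.57$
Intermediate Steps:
$z{\left(q,c \right)} = 4$ ($z{\left(q,c \right)} = 2^{2} = 4$)
$\left(\left(35 + 48\right) + \frac{1}{23 - 16}\right) z{\left(2,-9 \right)} + 27 = \left(\left(35 + 48\right) + \frac{1}{23 - 16}\right) 4 + 27 = \left(83 + \frac{1}{7}\right) 4 + 27 = \frac{582}{7} \cdot 4 + 27 = \frac{2328}{7} + 27 = \frac{2517}{7}$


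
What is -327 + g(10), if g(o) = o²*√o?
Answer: -327 + 100*√10 ≈ -10.772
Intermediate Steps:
g(o) = o^(5/2)
-327 + g(10) = -327 + 10^(5/2) = -327 + 100*√10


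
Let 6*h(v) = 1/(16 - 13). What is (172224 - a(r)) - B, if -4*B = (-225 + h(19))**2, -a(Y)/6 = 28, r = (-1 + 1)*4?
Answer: 239814433/1296 ≈ 1.8504e+5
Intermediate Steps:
r = 0 (r = 0*4 = 0)
a(Y) = -168 (a(Y) = -6*28 = -168)
h(v) = 1/18 (h(v) = 1/(6*(16 - 13)) = (1/6)/3 = (1/6)*(1/3) = 1/18)
B = -16394401/1296 (B = -(-225 + 1/18)**2/4 = -(-4049/18)**2/4 = -1/4*16394401/324 = -16394401/1296 ≈ -12650.)
(172224 - a(r)) - B = (172224 - 1*(-168)) - 1*(-16394401/1296) = (172224 + 168) + 16394401/1296 = 172392 + 16394401/1296 = 239814433/1296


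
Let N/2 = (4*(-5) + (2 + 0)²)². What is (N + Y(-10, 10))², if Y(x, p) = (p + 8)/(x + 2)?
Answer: 4157521/16 ≈ 2.5985e+5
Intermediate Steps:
Y(x, p) = (8 + p)/(2 + x)
N = 512 (N = 2*(4*(-5) + (2 + 0)²)² = 2*(-20 + 2²)² = 2*(-20 + 4)² = 2*(-16)² = 2*256 = 512)
(N + Y(-10, 10))² = (512 + (8 + 10)/(2 - 10))² = (512 + 18/(-8))² = (512 - ⅛*18)² = (512 - 9/4)² = (2039/4)² = 4157521/16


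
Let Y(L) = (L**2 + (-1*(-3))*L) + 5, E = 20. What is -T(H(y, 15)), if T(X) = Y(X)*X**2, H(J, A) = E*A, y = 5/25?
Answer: -8181450000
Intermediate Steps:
y = 1/5 (y = 5*(1/25) = 1/5 ≈ 0.20000)
Y(L) = 5 + L**2 + 3*L (Y(L) = (L**2 + 3*L) + 5 = 5 + L**2 + 3*L)
H(J, A) = 20*A
T(X) = X**2*(5 + X**2 + 3*X) (T(X) = (5 + X**2 + 3*X)*X**2 = X**2*(5 + X**2 + 3*X))
-T(H(y, 15)) = -(20*15)**2*(5 + (20*15)**2 + 3*(20*15)) = -300**2*(5 + 300**2 + 3*300) = -90000*(5 + 90000 + 900) = -90000*90905 = -1*8181450000 = -8181450000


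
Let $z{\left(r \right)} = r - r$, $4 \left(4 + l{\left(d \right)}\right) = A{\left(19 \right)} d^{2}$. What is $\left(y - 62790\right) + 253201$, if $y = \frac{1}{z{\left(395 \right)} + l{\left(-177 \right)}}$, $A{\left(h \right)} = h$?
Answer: $\frac{113339291589}{595235} \approx 1.9041 \cdot 10^{5}$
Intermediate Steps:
$l{\left(d \right)} = -4 + \frac{19 d^{2}}{4}$
$z{\left(r \right)} = 0$
$y = \frac{4}{595235}$ ($y = \frac{1}{0 - \left(4 - \frac{19 \left(-177\right)^{2}}{4}\right)} = \frac{1}{0 + \left(-4 + \frac{19}{4} \cdot 31329\right)} = \frac{1}{0 + \left(-4 + \frac{595251}{4}\right)} = \frac{1}{0 + \frac{595235}{4}} = \frac{1}{\frac{595235}{4}} = \frac{4}{595235} \approx 6.72 \cdot 10^{-6}$)
$\left(y - 62790\right) + 253201 = \left(\frac{4}{595235} - 62790\right) + 253201 = - \frac{37374805646}{595235} + 253201 = \frac{113339291589}{595235}$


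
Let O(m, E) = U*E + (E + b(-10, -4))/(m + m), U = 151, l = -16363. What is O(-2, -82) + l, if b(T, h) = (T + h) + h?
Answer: -28720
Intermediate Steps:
b(T, h) = T + 2*h
O(m, E) = 151*E + (-18 + E)/(2*m) (O(m, E) = 151*E + (E + (-10 + 2*(-4)))/(m + m) = 151*E + (E + (-10 - 8))/((2*m)) = 151*E + (E - 18)*(1/(2*m)) = 151*E + (-18 + E)*(1/(2*m)) = 151*E + (-18 + E)/(2*m))
O(-2, -82) + l = (1/2)*(-18 - 82 + 302*(-82)*(-2))/(-2) - 16363 = (1/2)*(-1/2)*(-18 - 82 + 49528) - 16363 = (1/2)*(-1/2)*49428 - 16363 = -12357 - 16363 = -28720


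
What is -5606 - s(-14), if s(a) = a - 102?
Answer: -5490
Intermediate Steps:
s(a) = -102 + a
-5606 - s(-14) = -5606 - (-102 - 14) = -5606 - 1*(-116) = -5606 + 116 = -5490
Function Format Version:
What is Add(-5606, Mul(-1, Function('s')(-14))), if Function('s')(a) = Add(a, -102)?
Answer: -5490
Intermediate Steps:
Function('s')(a) = Add(-102, a)
Add(-5606, Mul(-1, Function('s')(-14))) = Add(-5606, Mul(-1, Add(-102, -14))) = Add(-5606, Mul(-1, -116)) = Add(-5606, 116) = -5490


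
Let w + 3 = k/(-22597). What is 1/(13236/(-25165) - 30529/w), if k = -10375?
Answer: 1444873640/17359662895969 ≈ 8.3232e-5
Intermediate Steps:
w = -57416/22597 (w = -3 - 10375/(-22597) = -3 - 10375*(-1/22597) = -3 + 10375/22597 = -57416/22597 ≈ -2.5409)
1/(13236/(-25165) - 30529/w) = 1/(13236/(-25165) - 30529/(-57416/22597)) = 1/(13236*(-1/25165) - 30529*(-22597/57416)) = 1/(-13236/25165 + 689863813/57416) = 1/(17359662895969/1444873640) = 1444873640/17359662895969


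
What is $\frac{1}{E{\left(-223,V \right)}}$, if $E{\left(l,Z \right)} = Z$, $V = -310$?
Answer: $- \frac{1}{310} \approx -0.0032258$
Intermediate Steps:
$\frac{1}{E{\left(-223,V \right)}} = \frac{1}{-310} = - \frac{1}{310}$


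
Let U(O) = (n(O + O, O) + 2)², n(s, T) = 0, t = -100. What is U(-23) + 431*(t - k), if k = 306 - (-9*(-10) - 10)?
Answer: -140502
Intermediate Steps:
k = 226 (k = 306 - (90 - 10) = 306 - 1*80 = 306 - 80 = 226)
U(O) = 4 (U(O) = (0 + 2)² = 2² = 4)
U(-23) + 431*(t - k) = 4 + 431*(-100 - 1*226) = 4 + 431*(-100 - 226) = 4 + 431*(-326) = 4 - 140506 = -140502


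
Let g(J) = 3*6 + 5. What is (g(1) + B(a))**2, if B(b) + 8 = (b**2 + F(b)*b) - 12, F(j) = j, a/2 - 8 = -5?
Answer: 5625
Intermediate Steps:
a = 6 (a = 16 + 2*(-5) = 16 - 10 = 6)
g(J) = 23 (g(J) = 18 + 5 = 23)
B(b) = -20 + 2*b**2 (B(b) = -8 + ((b**2 + b*b) - 12) = -8 + ((b**2 + b**2) - 12) = -8 + (2*b**2 - 12) = -8 + (-12 + 2*b**2) = -20 + 2*b**2)
(g(1) + B(a))**2 = (23 + (-20 + 2*6**2))**2 = (23 + (-20 + 2*36))**2 = (23 + (-20 + 72))**2 = (23 + 52)**2 = 75**2 = 5625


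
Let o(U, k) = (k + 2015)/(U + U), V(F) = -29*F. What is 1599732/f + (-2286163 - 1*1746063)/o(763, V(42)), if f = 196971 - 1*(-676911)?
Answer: -298730513320346/38693553 ≈ -7.7204e+6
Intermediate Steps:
o(U, k) = (2015 + k)/(2*U) (o(U, k) = (2015 + k)/((2*U)) = (2015 + k)*(1/(2*U)) = (2015 + k)/(2*U))
f = 873882 (f = 196971 + 676911 = 873882)
1599732/f + (-2286163 - 1*1746063)/o(763, V(42)) = 1599732/873882 + (-2286163 - 1*1746063)/(((½)*(2015 - 29*42)/763)) = 1599732*(1/873882) + (-2286163 - 1746063)/(((½)*(1/763)*(2015 - 1218))) = 88874/48549 - 4032226/((½)*(1/763)*797) = 88874/48549 - 4032226/797/1526 = 88874/48549 - 4032226*1526/797 = 88874/48549 - 6153176876/797 = -298730513320346/38693553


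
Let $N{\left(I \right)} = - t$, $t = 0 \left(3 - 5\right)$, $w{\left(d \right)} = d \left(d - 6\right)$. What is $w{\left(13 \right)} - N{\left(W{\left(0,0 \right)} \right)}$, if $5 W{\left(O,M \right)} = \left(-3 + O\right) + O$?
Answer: $91$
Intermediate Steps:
$w{\left(d \right)} = d \left(-6 + d\right)$
$t = 0$ ($t = 0 \left(-2\right) = 0$)
$W{\left(O,M \right)} = - \frac{3}{5} + \frac{2 O}{5}$ ($W{\left(O,M \right)} = \frac{\left(-3 + O\right) + O}{5} = \frac{-3 + 2 O}{5} = - \frac{3}{5} + \frac{2 O}{5}$)
$N{\left(I \right)} = 0$ ($N{\left(I \right)} = \left(-1\right) 0 = 0$)
$w{\left(13 \right)} - N{\left(W{\left(0,0 \right)} \right)} = 13 \left(-6 + 13\right) - 0 = 13 \cdot 7 + 0 = 91 + 0 = 91$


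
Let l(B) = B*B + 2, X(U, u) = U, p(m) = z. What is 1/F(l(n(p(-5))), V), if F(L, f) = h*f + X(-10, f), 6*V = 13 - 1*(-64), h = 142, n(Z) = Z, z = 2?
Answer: 3/5437 ≈ 0.00055178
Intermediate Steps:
p(m) = 2
l(B) = 2 + B² (l(B) = B² + 2 = 2 + B²)
V = 77/6 (V = (13 - 1*(-64))/6 = (13 + 64)/6 = (⅙)*77 = 77/6 ≈ 12.833)
F(L, f) = -10 + 142*f (F(L, f) = 142*f - 10 = -10 + 142*f)
1/F(l(n(p(-5))), V) = 1/(-10 + 142*(77/6)) = 1/(-10 + 5467/3) = 1/(5437/3) = 3/5437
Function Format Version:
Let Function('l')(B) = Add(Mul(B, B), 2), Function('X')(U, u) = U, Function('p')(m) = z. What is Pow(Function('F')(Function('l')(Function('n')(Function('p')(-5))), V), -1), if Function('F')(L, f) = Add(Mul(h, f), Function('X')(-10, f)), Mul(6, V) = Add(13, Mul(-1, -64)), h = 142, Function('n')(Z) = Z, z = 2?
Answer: Rational(3, 5437) ≈ 0.00055178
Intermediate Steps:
Function('p')(m) = 2
Function('l')(B) = Add(2, Pow(B, 2)) (Function('l')(B) = Add(Pow(B, 2), 2) = Add(2, Pow(B, 2)))
V = Rational(77, 6) (V = Mul(Rational(1, 6), Add(13, Mul(-1, -64))) = Mul(Rational(1, 6), Add(13, 64)) = Mul(Rational(1, 6), 77) = Rational(77, 6) ≈ 12.833)
Function('F')(L, f) = Add(-10, Mul(142, f)) (Function('F')(L, f) = Add(Mul(142, f), -10) = Add(-10, Mul(142, f)))
Pow(Function('F')(Function('l')(Function('n')(Function('p')(-5))), V), -1) = Pow(Add(-10, Mul(142, Rational(77, 6))), -1) = Pow(Add(-10, Rational(5467, 3)), -1) = Pow(Rational(5437, 3), -1) = Rational(3, 5437)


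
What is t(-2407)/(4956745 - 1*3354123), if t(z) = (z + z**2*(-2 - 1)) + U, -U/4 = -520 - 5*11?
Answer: -8690527/801311 ≈ -10.845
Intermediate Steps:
U = 2300 (U = -4*(-520 - 5*11) = -4*(-520 - 55) = -4*(-575) = 2300)
t(z) = 2300 + z - 3*z**2 (t(z) = (z + z**2*(-2 - 1)) + 2300 = (z + z**2*(-3)) + 2300 = (z - 3*z**2) + 2300 = 2300 + z - 3*z**2)
t(-2407)/(4956745 - 1*3354123) = (2300 - 2407 - 3*(-2407)**2)/(4956745 - 1*3354123) = (2300 - 2407 - 3*5793649)/(4956745 - 3354123) = (2300 - 2407 - 17380947)/1602622 = -17381054*1/1602622 = -8690527/801311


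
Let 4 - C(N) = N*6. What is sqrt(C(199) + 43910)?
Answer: 4*sqrt(2670) ≈ 206.69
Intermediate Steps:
C(N) = 4 - 6*N (C(N) = 4 - N*6 = 4 - 6*N)
sqrt(C(199) + 43910) = sqrt((4 - 6*199) + 43910) = sqrt((4 - 1194) + 43910) = sqrt(-1190 + 43910) = sqrt(42720) = 4*sqrt(2670)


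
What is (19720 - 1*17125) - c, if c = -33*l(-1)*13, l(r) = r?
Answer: 2166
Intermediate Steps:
c = 429 (c = -33*(-1)*13 = 33*13 = 429)
(19720 - 1*17125) - c = (19720 - 1*17125) - 1*429 = (19720 - 17125) - 429 = 2595 - 429 = 2166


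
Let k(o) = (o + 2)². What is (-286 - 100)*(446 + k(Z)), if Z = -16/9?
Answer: -13946180/81 ≈ -1.7218e+5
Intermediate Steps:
Z = -16/9 (Z = -16*⅑ = -16/9 ≈ -1.7778)
k(o) = (2 + o)²
(-286 - 100)*(446 + k(Z)) = (-286 - 100)*(446 + (2 - 16/9)²) = -386*(446 + (2/9)²) = -386*(446 + 4/81) = -386*36130/81 = -13946180/81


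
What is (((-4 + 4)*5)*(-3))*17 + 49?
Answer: 49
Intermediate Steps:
(((-4 + 4)*5)*(-3))*17 + 49 = ((0*5)*(-3))*17 + 49 = (0*(-3))*17 + 49 = 0*17 + 49 = 0 + 49 = 49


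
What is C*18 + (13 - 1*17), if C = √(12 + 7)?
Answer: -4 + 18*√19 ≈ 74.460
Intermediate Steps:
C = √19 ≈ 4.3589
C*18 + (13 - 1*17) = √19*18 + (13 - 1*17) = 18*√19 + (13 - 17) = 18*√19 - 4 = -4 + 18*√19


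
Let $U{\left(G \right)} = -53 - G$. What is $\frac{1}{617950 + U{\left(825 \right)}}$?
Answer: $\frac{1}{617072} \approx 1.6206 \cdot 10^{-6}$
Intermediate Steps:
$\frac{1}{617950 + U{\left(825 \right)}} = \frac{1}{617950 - 878} = \frac{1}{617072}$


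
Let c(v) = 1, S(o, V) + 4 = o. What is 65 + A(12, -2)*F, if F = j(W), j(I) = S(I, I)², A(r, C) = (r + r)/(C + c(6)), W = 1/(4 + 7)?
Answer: -36511/121 ≈ -301.74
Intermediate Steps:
S(o, V) = -4 + o
W = 1/11 ≈ 0.090909
A(r, C) = 2*r/(1 + C) (A(r, C) = (r + r)/(C + 1) = (2*r)/(1 + C) = 2*r/(1 + C))
j(I) = (-4 + I)²
F = 1849/121 (F = (-4 + 1/11)² = (-43/11)² = 1849/121 ≈ 15.281)
65 + A(12, -2)*F = 65 + (2*12/(1 - 2))*(1849/121) = 65 + (2*12/(-1))*(1849/121) = 65 + (2*12*(-1))*(1849/121) = 65 - 24*1849/121 = 65 - 44376/121 = -36511/121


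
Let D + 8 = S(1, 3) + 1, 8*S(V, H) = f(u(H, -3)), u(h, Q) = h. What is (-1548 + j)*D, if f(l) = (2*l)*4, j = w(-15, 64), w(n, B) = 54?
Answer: 5976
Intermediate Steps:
j = 54
f(l) = 8*l
S(V, H) = H (S(V, H) = (8*H)/8 = H)
D = -4 (D = -8 + (3 + 1) = -8 + 4 = -4)
(-1548 + j)*D = (-1548 + 54)*(-4) = -1494*(-4) = 5976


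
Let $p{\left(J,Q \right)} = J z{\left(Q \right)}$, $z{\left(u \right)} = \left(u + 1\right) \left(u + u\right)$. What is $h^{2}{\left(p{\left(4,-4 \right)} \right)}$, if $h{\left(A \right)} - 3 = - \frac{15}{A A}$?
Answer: $\frac{84842521}{9437184} \approx 8.9902$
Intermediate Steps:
$z{\left(u \right)} = 2 u \left(1 + u\right)$ ($z{\left(u \right)} = \left(1 + u\right) 2 u = 2 u \left(1 + u\right)$)
$p{\left(J,Q \right)} = 2 J Q \left(1 + Q\right)$ ($p{\left(J,Q \right)} = J 2 Q \left(1 + Q\right) = 2 J Q \left(1 + Q\right)$)
$h{\left(A \right)} = 3 - \frac{15}{A^{2}}$ ($h{\left(A \right)} = 3 - \frac{15}{A A} = 3 - \frac{15}{A^{2}}$)
$h^{2}{\left(p{\left(4,-4 \right)} \right)} = \left(3 - \frac{15}{1024 \left(1 - 4\right)^{2}}\right)^{2} = \left(3 - \frac{15}{9216}\right)^{2} = \left(3 - \frac{5}{3072}\right)^{2} = \left(\frac{9211}{3072}\right)^{2} = \frac{84842521}{9437184}$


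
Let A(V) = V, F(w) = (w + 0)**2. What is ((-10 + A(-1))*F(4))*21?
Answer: -3696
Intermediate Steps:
F(w) = w**2
((-10 + A(-1))*F(4))*21 = ((-10 - 1)*4**2)*21 = -11*16*21 = -176*21 = -3696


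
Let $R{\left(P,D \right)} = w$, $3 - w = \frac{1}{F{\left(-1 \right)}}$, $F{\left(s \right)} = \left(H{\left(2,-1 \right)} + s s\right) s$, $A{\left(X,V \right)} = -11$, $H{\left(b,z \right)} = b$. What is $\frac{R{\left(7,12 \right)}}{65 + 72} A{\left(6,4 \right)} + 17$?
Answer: $\frac{6877}{411} \approx 16.732$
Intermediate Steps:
$F{\left(s \right)} = s \left(2 + s^{2}\right)$ ($F{\left(s \right)} = \left(2 + s s\right) s = \left(2 + s^{2}\right) s = s \left(2 + s^{2}\right)$)
$w = \frac{10}{3}$ ($w = 3 - \frac{1}{\left(-1\right) \left(2 + \left(-1\right)^{2}\right)} = 3 - \frac{1}{\left(-1\right) \left(2 + 1\right)} = 3 - \frac{1}{\left(-1\right) 3} = 3 - \frac{1}{-3} = 3 - - \frac{1}{3} = 3 + \frac{1}{3} = \frac{10}{3} \approx 3.3333$)
$R{\left(P,D \right)} = \frac{10}{3}$
$\frac{R{\left(7,12 \right)}}{65 + 72} A{\left(6,4 \right)} + 17 = \frac{10}{3 \left(65 + 72\right)} \left(-11\right) + 17 = \frac{10}{3 \cdot 137} \left(-11\right) + 17 = \frac{10}{3} \cdot \frac{1}{137} \left(-11\right) + 17 = \frac{10}{411} \left(-11\right) + 17 = - \frac{110}{411} + 17 = \frac{6877}{411}$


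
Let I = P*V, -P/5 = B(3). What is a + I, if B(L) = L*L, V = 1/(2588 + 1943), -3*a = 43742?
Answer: -198195137/13593 ≈ -14581.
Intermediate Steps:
a = -43742/3 (a = -⅓*43742 = -43742/3 ≈ -14581.)
V = 1/4531 ≈ 0.00022070
B(L) = L²
P = -45 (P = -5*3² = -5*9 = -45)
I = -45/4531 (I = -45*1/4531 = -45/4531 ≈ -0.0099316)
a + I = -43742/3 - 45/4531 = -198195137/13593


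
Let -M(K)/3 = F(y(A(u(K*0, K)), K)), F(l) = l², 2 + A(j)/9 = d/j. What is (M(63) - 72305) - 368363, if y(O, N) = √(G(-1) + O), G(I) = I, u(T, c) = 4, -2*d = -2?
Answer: -1762471/4 ≈ -4.4062e+5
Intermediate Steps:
d = 1 (d = -½*(-2) = 1)
A(j) = -18 + 9/j (A(j) = -18 + 9*(1/j) = -18 + 9/j)
y(O, N) = √(-1 + O)
M(K) = 201/4 (M(K) = -(-57 + 27/4) = -3*(√(-1 + (-18 + 9/4)))² = -3*(√(-1 - 63/4))² = -3*(√(-67/4))² = -3*(I*√67/2)² = -3*(-67/4) = 201/4)
(M(63) - 72305) - 368363 = (201/4 - 72305) - 368363 = -289019/4 - 368363 = -1762471/4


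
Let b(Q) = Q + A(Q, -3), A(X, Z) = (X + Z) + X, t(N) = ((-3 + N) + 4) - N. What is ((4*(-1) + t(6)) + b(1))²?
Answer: 9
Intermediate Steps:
t(N) = 1 (t(N) = (1 + N) - N = 1)
A(X, Z) = Z + 2*X
b(Q) = -3 + 3*Q (b(Q) = Q + (-3 + 2*Q) = -3 + 3*Q)
((4*(-1) + t(6)) + b(1))² = ((4*(-1) + 1) + (-3 + 3*1))² = ((-4 + 1) + (-3 + 3))² = (-3 + 0)² = (-3)² = 9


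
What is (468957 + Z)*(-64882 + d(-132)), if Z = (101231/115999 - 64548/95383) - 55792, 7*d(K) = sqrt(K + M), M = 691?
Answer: -22815491549258970964/851102509 + 351645934916602*sqrt(559)/5957717563 ≈ -2.6806e+10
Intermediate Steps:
d(K) = sqrt(691 + K)/7 (d(K) = sqrt(K + 691)/7 = sqrt(691 + K)/7)
Z = -47484544396511/851102509 (Z = (101231*(1/115999) - 64548*1/95383) - 55792 = (7787/8923 - 64548/95383) - 55792 = 166785617/851102509 - 55792 = -47484544396511/851102509 ≈ -55792.)
(468957 + Z)*(-64882 + d(-132)) = (468957 - 47484544396511/851102509)*(-64882 + sqrt(691 - 132)/7) = 351645934916602*(-64882 + sqrt(559)/7)/851102509 = -22815491549258970964/851102509 + 351645934916602*sqrt(559)/5957717563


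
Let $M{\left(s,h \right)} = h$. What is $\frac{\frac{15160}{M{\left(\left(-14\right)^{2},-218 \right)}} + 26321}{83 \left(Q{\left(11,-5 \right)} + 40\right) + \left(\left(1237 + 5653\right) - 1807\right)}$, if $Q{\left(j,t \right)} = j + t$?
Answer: $\frac{953803}{323403} \approx 2.9493$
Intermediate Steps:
$\frac{\frac{15160}{M{\left(\left(-14\right)^{2},-218 \right)}} + 26321}{83 \left(Q{\left(11,-5 \right)} + 40\right) + \left(\left(1237 + 5653\right) - 1807\right)} = \frac{\frac{15160}{-218} + 26321}{83 \left(\left(11 - 5\right) + 40\right) + \left(\left(1237 + 5653\right) - 1807\right)} = \frac{15160 \left(- \frac{1}{218}\right) + 26321}{83 \left(6 + 40\right) + \left(6890 - 1807\right)} = \frac{- \frac{7580}{109} + 26321}{83 \cdot 46 + 5083} = \frac{2861409}{109 \left(3818 + 5083\right)} = \frac{2861409}{109 \cdot 8901} = \frac{2861409}{109} \cdot \frac{1}{8901} = \frac{953803}{323403}$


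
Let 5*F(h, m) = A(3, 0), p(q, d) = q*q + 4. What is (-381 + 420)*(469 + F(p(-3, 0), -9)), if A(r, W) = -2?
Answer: 91377/5 ≈ 18275.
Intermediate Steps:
p(q, d) = 4 + q² (p(q, d) = q² + 4 = 4 + q²)
F(h, m) = -⅖ (F(h, m) = (⅕)*(-2) = -⅖)
(-381 + 420)*(469 + F(p(-3, 0), -9)) = (-381 + 420)*(469 - ⅖) = 39*(2343/5) = 91377/5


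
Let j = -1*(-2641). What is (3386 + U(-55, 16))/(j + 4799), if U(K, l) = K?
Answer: 3331/7440 ≈ 0.44771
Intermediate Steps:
j = 2641
(3386 + U(-55, 16))/(j + 4799) = (3386 - 55)/(2641 + 4799) = 3331/7440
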